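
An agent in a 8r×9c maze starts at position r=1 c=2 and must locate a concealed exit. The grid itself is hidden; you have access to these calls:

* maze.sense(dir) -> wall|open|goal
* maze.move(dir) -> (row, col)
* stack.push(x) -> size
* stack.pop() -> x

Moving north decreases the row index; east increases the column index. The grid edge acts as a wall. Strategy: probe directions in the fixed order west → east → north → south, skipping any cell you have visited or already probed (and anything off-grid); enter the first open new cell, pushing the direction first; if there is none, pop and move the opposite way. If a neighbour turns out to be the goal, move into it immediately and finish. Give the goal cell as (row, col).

-> sense(west)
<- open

-> push(west)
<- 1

-> move(west)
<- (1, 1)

-> sense(west)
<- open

-> push(west)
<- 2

-> move(west)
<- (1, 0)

-> sense(north)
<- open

-> push(north)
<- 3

-> move(north)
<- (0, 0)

-> sense(east)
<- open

-> push(east)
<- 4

-> move(east)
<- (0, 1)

-> sense(east)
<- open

-> push(east)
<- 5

-> move(east)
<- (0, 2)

-> sense(east)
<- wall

-> pop()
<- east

-> move(west)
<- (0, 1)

-> pop()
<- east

-> move(west)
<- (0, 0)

-> pop()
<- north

-> move(south)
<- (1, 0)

-> sense(south)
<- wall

-> pop()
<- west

-> move(east)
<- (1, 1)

-> sense(south)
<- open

-> push(south)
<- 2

-> move(south)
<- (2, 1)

-> sense(east)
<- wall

-> sense(south)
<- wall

-> pop()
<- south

-> move(north)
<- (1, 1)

-> pop()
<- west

-> move(east)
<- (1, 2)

-> sense(east)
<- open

-> push(east)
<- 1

-> move(east)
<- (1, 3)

-> sense(east)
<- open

-> push(east)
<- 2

-> move(east)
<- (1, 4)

-> sense(east)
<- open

-> push(east)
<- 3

-> move(east)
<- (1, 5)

-> sense(east)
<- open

-> push(east)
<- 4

-> move(east)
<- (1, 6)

-> sense(east)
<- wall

-> sense(north)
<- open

-> push(north)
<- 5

-> move(north)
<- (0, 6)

-> sense(west)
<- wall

-> sense(east)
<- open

-> push(east)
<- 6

-> move(east)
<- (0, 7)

-> sense(east)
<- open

-> push(east)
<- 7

-> move(east)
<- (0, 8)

-> sense(south)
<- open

-> push(south)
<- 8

-> move(south)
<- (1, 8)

-> sense(south)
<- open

-> push(south)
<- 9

-> move(south)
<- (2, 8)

-> sense(west)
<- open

-> push(west)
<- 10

-> move(west)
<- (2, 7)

-> sense(west)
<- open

-> push(west)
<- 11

-> move(west)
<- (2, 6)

-> sense(west)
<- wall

-> sense(south)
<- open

-> push(south)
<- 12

-> move(south)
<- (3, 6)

-> sense(west)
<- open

-> push(west)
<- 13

-> move(west)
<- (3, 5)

-> sense(west)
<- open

-> push(west)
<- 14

-> move(west)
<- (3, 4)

-> sense(west)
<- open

-> push(west)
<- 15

-> move(west)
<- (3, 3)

-> sense(west)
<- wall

-> sense(north)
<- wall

-> sense(south)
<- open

-> push(south)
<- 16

-> move(south)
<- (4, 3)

-> sense(west)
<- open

-> push(west)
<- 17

-> move(west)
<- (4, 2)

-> sense(west)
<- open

-> push(west)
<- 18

-> move(west)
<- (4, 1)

-> sense(west)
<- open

-> push(west)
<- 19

-> move(west)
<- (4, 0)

-> sense(north)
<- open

-> push(north)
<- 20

-> move(north)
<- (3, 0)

-> pop()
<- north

-> move(south)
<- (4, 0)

-> sense(south)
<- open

-> push(south)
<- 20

-> move(south)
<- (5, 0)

-> sense(east)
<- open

-> push(east)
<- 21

-> move(east)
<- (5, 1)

-> sense(east)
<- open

-> push(east)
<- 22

-> move(east)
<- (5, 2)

-> sense(east)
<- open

-> push(east)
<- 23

-> move(east)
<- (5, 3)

-> sense(east)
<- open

-> push(east)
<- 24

-> move(east)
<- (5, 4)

-> sense(east)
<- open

-> push(east)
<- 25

-> move(east)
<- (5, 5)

-> sense(east)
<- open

-> push(east)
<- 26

-> move(east)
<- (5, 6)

-> sense(east)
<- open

-> push(east)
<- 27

-> move(east)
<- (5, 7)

-> sense(east)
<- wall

-> sense(north)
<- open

-> push(north)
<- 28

-> move(north)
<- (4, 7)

-> sense(west)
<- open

-> push(west)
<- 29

-> move(west)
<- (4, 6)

-> sense(west)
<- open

-> push(west)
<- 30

-> move(west)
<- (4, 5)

-> sense(west)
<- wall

-> pop()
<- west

-> move(east)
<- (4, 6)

-> pop()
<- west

-> move(east)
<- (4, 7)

-> sense(east)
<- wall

-> sense(north)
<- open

-> push(north)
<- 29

-> move(north)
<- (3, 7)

-> sense(east)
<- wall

-> pop()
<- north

-> move(south)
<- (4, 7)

-> pop()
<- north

-> move(south)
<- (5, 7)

-> sense(south)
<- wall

-> pop()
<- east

-> move(west)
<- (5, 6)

-> sense(south)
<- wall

-> pop()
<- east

-> move(west)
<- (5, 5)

-> sense(south)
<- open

-> push(south)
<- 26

-> move(south)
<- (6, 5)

-> sense(west)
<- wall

-> sense(south)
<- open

-> push(south)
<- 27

-> move(south)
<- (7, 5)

-> sense(west)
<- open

-> push(west)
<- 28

-> move(west)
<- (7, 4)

-> sense(west)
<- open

-> push(west)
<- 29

-> move(west)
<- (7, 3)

-> sense(west)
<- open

-> push(west)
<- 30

-> move(west)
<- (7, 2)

-> sense(west)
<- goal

-> move(west)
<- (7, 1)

Answer: (7, 1)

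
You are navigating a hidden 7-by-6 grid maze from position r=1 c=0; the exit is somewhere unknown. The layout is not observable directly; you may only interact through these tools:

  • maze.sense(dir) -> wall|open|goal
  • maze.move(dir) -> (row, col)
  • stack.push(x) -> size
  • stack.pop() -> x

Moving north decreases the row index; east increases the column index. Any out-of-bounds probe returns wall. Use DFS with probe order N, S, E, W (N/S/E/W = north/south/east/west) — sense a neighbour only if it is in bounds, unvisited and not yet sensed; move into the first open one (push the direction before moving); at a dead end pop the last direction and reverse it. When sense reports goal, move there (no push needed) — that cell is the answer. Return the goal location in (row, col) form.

I call maze.sense using dir: north, → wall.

Then maze.sense using dir: south, and observe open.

Using stack.push using x: south, → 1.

Then maze.move using dir: south, and observe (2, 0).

I run maze.sense using dir: south, and observe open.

I try stack.push using x: south, and observe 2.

Using maze.move using dir: south, → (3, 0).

I run maze.sense using dir: south, — result: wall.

I try maze.sense using dir: east, which returns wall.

Using stack.pop, which returns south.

Then maze.move using dir: north, giving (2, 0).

Calling maze.sense using dir: east, : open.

Then stack.push using x: east, — result: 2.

Calling maze.move using dir: east, and see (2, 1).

Calling maze.sense using dir: north, and get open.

I call stack.push using x: north, giving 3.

Invoking maze.move using dir: north, and observe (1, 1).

Now I run maze.sense using dir: north, and observe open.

I invoke stack.push using x: north, giving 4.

I call maze.move using dir: north, : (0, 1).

I call maze.sense using dir: east, and see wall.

Now I run stack.pop(), and get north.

Calling maze.move using dir: south, giving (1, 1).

I run maze.sense using dir: east, giving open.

I use stack.push using x: east, yielding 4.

Invoking maze.move using dir: east, and see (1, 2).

Next I call maze.sense using dir: south, : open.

Using stack.push using x: south, and observe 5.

I try maze.move using dir: south, — result: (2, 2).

Calling maze.sense using dir: south, giving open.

I try stack.push using x: south, and see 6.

I invoke maze.move using dir: south, yielding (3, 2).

I call maze.sense using dir: south, and observe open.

I invoke stack.push using x: south, and observe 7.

Next I call maze.move using dir: south, — result: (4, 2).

Calling maze.sense using dir: south, : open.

I try stack.push using x: south, — result: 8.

Using maze.move using dir: south, → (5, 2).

Calling maze.sense using dir: south, yielding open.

Now I run stack.push using x: south, yielding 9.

Next I call maze.move using dir: south, and see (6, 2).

I use maze.sense using dir: east, and see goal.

I use maze.move using dir: east, giving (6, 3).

Answer: (6, 3)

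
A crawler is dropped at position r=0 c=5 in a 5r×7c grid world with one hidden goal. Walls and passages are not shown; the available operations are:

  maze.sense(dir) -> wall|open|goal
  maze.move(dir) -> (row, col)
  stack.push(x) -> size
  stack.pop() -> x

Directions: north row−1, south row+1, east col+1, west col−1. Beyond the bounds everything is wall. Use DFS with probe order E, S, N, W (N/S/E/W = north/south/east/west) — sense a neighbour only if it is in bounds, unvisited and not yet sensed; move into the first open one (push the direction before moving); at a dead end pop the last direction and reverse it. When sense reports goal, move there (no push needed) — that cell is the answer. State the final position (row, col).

$ maze.sense dir: east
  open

$ stack.push x: east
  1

$ maze.move dir: east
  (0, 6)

$ maze.sense dir: south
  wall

$ stack.pop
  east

$ maze.move dir: west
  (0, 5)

$ maze.sense dir: south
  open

$ stack.push x: south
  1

$ maze.move dir: south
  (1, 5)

$ maze.sense dir: south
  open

$ stack.push x: south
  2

$ maze.move dir: south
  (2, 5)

$ maze.sense dir: east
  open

$ stack.push x: east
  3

$ maze.move dir: east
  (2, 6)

$ maze.sense dir: south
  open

$ stack.push x: south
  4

$ maze.move dir: south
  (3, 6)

$ maze.sense dir: south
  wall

$ maze.sense dir: west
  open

$ stack.push x: west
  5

$ maze.move dir: west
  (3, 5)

$ maze.sense dir: south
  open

$ stack.push x: south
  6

$ maze.move dir: south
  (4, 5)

$ maze.sense dir: west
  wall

$ stack.pop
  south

$ maze.move dir: north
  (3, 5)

$ maze.sense dir: west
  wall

$ stack.pop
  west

$ maze.move dir: east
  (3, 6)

$ stack.pop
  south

$ maze.move dir: north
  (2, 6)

$ stack.pop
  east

$ maze.move dir: west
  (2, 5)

$ maze.sense dir: west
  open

$ stack.push x: west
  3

$ maze.move dir: west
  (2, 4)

$ maze.sense dir: north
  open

$ stack.push x: north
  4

$ maze.move dir: north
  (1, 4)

$ maze.sense dir: north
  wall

$ maze.sense dir: west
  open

$ stack.push x: west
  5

$ maze.move dir: west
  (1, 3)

$ maze.sense dir: south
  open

$ stack.push x: south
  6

$ maze.move dir: south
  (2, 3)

$ maze.sense dir: south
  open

$ stack.push x: south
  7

$ maze.move dir: south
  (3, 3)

$ maze.sense dir: south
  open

$ stack.push x: south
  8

$ maze.move dir: south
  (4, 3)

$ maze.sense dir: west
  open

$ stack.push x: west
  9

$ maze.move dir: west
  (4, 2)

$ maze.sense dir: north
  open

$ stack.push x: north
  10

$ maze.move dir: north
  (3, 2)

$ maze.sense dir: north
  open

$ stack.push x: north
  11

$ maze.move dir: north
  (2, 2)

$ maze.sense dir: north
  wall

$ maze.sense dir: west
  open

$ stack.push x: west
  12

$ maze.move dir: west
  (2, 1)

$ maze.sense dir: south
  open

$ stack.push x: south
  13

$ maze.move dir: south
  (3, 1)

$ maze.sense dir: south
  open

$ stack.push x: south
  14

$ maze.move dir: south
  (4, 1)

$ maze.sense dir: west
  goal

$ maze.move dir: west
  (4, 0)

Answer: (4, 0)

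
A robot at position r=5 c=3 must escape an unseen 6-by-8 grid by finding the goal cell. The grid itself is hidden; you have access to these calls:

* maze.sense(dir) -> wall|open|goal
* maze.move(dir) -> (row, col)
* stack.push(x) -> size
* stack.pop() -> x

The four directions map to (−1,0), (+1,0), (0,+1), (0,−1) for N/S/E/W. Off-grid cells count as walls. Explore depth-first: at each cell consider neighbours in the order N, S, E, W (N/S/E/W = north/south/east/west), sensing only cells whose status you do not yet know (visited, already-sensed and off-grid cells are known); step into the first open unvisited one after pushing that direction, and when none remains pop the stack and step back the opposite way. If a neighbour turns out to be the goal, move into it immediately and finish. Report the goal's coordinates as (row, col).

Now I run sense passing dir: north, yielding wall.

I call sense passing dir: east, and observe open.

I call push passing x: east, giving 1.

Next I call move passing dir: east, → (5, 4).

Calling sense passing dir: north, and see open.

I run push passing x: north, : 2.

Then move passing dir: north, and get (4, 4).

Next I call sense passing dir: north, and observe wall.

I call sense passing dir: east, and observe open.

I try push passing x: east, → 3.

Invoking move passing dir: east, and get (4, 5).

I invoke sense passing dir: north, : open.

Now I run push passing x: north, giving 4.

I invoke move passing dir: north, : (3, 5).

Now I run sense passing dir: north, and get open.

Calling push passing x: north, → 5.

Invoking move passing dir: north, and observe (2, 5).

Invoking sense passing dir: north, : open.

Calling push passing x: north, and observe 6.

Calling move passing dir: north, giving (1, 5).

I call sense passing dir: north, which returns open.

Calling push passing x: north, — result: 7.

I use move passing dir: north, and observe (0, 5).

Then sense passing dir: east, yielding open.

Using push passing x: east, and get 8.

I use move passing dir: east, and get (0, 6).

Using sense passing dir: south, and get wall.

Invoking sense passing dir: east, which returns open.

I invoke push passing x: east, giving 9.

I call move passing dir: east, → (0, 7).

I invoke sense passing dir: south, giving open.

Using push passing x: south, giving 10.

Then move passing dir: south, — result: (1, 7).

I use sense passing dir: south, — result: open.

I call push passing x: south, → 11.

I try move passing dir: south, — result: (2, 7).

Now I run sense passing dir: south, yielding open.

I use push passing x: south, and see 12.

Using move passing dir: south, giving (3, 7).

I try sense passing dir: south, : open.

I run push passing x: south, which returns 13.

Using move passing dir: south, yielding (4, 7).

Calling sense passing dir: south, and observe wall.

I run sense passing dir: west, and get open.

Invoking push passing x: west, and see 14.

Next I call move passing dir: west, and observe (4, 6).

Invoking sense passing dir: north, which returns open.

I try push passing x: north, yielding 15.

Now I run move passing dir: north, giving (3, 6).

I call sense passing dir: north, which returns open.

I run push passing x: north, : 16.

Then move passing dir: north, and see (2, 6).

Calling pop, — result: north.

I use move passing dir: south, giving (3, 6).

Using pop, and see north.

Next I call move passing dir: south, → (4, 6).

I run sense passing dir: south, → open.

Now I run push passing x: south, — result: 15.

Next I call move passing dir: south, yielding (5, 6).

Now I run sense passing dir: west, and see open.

I invoke push passing x: west, → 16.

I invoke move passing dir: west, and observe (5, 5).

I use pop(), and see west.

Now I run move passing dir: east, giving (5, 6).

I try pop, yielding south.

Then move passing dir: north, : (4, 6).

Calling pop(), → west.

Now I run move passing dir: east, — result: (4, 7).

I run pop, and see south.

Next I call move passing dir: north, and observe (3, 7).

I use pop, and observe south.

I call move passing dir: north, and get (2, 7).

Then pop(), and see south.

I try move passing dir: north, — result: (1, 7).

Invoking pop, and get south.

I run move passing dir: north, — result: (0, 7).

Next I call pop, giving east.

Then move passing dir: west, : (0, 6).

I invoke pop, — result: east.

I try move passing dir: west, and observe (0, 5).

I call sense passing dir: west, — result: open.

Invoking push passing x: west, → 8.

Invoking move passing dir: west, giving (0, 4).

I try sense passing dir: south, and get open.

Invoking push passing x: south, which returns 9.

Invoking move passing dir: south, and observe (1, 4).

Using sense passing dir: south, and get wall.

Invoking sense passing dir: west, and get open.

I try push passing x: west, and observe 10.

Using move passing dir: west, and get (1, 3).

I try sense passing dir: north, and see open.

I try push passing x: north, and observe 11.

Calling move passing dir: north, — result: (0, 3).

Next I call sense passing dir: west, and observe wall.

I use pop(), which returns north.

I invoke move passing dir: south, and see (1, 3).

Now I run sense passing dir: south, which returns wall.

I try sense passing dir: west, → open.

Next I call push passing x: west, → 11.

I invoke move passing dir: west, → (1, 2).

I call sense passing dir: south, and get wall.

Calling sense passing dir: west, and see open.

Now I run push passing x: west, giving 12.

I use move passing dir: west, → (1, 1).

Next I call sense passing dir: north, and see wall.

Using sense passing dir: south, : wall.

Using sense passing dir: west, which returns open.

I call push passing x: west, and see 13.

I invoke move passing dir: west, and observe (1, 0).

I try sense passing dir: north, → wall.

I try sense passing dir: south, and see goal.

I call move passing dir: south, which returns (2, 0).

Answer: (2, 0)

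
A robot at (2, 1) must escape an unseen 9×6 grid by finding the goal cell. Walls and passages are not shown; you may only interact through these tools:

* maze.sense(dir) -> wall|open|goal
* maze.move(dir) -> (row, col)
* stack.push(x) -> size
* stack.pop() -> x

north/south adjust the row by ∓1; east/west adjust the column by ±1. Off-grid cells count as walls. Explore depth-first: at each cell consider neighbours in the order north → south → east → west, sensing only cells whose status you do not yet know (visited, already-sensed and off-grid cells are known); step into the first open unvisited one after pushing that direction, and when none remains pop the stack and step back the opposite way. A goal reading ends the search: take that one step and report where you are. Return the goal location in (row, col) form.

·→ sense(north)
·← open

·→ push(north)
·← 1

·→ move(north)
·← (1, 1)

·→ sense(north)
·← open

·→ push(north)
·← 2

·→ move(north)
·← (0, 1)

·→ sense(east)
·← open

·→ push(east)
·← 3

·→ move(east)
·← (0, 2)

·→ sense(south)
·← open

·→ push(south)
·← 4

·→ move(south)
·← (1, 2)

·→ sense(south)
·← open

·→ push(south)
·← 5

·→ move(south)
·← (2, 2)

·→ sense(south)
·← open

·→ push(south)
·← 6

·→ move(south)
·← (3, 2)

·→ sense(south)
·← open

·→ push(south)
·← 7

·→ move(south)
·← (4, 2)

·→ sense(south)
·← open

·→ push(south)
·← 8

·→ move(south)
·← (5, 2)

·→ sense(south)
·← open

·→ push(south)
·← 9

·→ move(south)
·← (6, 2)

·→ sense(south)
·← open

·→ push(south)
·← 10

·→ move(south)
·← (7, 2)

·→ sense(south)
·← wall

·→ sense(east)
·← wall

·→ sense(west)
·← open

·→ push(west)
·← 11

·→ move(west)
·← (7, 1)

·→ sense(north)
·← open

·→ push(north)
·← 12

·→ move(north)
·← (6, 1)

·→ sense(north)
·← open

·→ push(north)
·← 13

·→ move(north)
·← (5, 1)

·→ sense(north)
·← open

·→ push(north)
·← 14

·→ move(north)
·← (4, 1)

·→ sense(north)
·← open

·→ push(north)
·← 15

·→ move(north)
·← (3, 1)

·→ sense(west)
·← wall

·→ pop()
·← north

·→ move(south)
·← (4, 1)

·→ sense(west)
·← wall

·→ pop()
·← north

·→ move(south)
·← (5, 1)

·→ sense(west)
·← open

·→ push(west)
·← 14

·→ move(west)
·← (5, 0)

·→ sense(south)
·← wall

·→ pop()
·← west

·→ move(east)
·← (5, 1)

·→ pop()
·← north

·→ move(south)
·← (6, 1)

·→ pop()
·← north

·→ move(south)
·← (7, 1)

·→ sense(south)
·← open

·→ push(south)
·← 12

·→ move(south)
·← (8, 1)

·→ sense(west)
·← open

·→ push(west)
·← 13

·→ move(west)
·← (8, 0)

·→ sense(north)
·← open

·→ push(north)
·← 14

·→ move(north)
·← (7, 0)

·→ pop()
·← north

·→ move(south)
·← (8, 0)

·→ pop()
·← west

·→ move(east)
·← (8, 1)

·→ pop()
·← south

·→ move(north)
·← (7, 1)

·→ pop()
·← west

·→ move(east)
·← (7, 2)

·→ pop()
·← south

·→ move(north)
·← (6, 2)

·→ sense(east)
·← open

·→ push(east)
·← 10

·→ move(east)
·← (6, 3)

·→ sense(north)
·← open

·→ push(north)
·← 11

·→ move(north)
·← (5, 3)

·→ sense(north)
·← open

·→ push(north)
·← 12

·→ move(north)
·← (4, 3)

·→ sense(north)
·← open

·→ push(north)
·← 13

·→ move(north)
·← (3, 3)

·→ sense(north)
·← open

·→ push(north)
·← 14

·→ move(north)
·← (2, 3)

·→ sense(north)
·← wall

·→ sense(east)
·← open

·→ push(east)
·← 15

·→ move(east)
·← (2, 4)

·→ sense(north)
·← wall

·→ sense(south)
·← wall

·→ sense(east)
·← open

·→ push(east)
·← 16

·→ move(east)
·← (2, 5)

·→ sense(north)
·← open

·→ push(north)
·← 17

·→ move(north)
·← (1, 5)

·→ sense(north)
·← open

·→ push(north)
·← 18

·→ move(north)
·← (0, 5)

·→ sense(west)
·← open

·→ push(west)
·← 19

·→ move(west)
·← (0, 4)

·→ sense(west)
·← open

·→ push(west)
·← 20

·→ move(west)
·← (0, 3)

·→ pop()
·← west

·→ move(east)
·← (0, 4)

·→ pop()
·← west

·→ move(east)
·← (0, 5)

·→ pop()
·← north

·→ move(south)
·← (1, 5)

·→ pop()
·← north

·→ move(south)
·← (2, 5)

·→ sense(south)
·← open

·→ push(south)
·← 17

·→ move(south)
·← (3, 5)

·→ sense(south)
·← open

·→ push(south)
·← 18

·→ move(south)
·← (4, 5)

·→ sense(south)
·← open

·→ push(south)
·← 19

·→ move(south)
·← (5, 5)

·→ sense(south)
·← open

·→ push(south)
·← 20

·→ move(south)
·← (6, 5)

·→ sense(south)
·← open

·→ push(south)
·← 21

·→ move(south)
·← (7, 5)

·→ sense(south)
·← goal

·→ move(south)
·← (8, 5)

Answer: (8, 5)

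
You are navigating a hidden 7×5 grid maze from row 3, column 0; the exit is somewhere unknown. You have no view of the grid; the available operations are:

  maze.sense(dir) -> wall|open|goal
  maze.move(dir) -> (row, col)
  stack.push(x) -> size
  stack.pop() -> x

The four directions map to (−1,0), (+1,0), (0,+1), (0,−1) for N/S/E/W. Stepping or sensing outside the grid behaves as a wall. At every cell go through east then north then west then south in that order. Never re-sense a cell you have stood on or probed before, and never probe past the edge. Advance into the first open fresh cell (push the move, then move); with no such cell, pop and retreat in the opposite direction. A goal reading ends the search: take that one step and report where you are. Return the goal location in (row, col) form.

// maze.sense(dir=east) : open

// stack.push(x=east) : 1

// maze.move(dir=east) : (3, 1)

// maze.sense(dir=east) : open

// stack.push(x=east) : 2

// maze.move(dir=east) : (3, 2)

// maze.sense(dir=east) : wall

// maze.sense(dir=north) : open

// stack.push(x=north) : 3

// maze.move(dir=north) : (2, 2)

// maze.sense(dir=east) : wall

// maze.sense(dir=north) : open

// stack.push(x=north) : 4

// maze.move(dir=north) : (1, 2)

// maze.sense(dir=east) : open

// stack.push(x=east) : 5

// maze.move(dir=east) : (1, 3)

// maze.sense(dir=east) : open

// stack.push(x=east) : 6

// maze.move(dir=east) : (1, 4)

// maze.sense(dir=north) : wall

// maze.sense(dir=south) : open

// stack.push(x=south) : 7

// maze.move(dir=south) : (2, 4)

// maze.sense(dir=south) : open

// stack.push(x=south) : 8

// maze.move(dir=south) : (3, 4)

// maze.sense(dir=south) : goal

// maze.move(dir=south) : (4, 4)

Answer: (4, 4)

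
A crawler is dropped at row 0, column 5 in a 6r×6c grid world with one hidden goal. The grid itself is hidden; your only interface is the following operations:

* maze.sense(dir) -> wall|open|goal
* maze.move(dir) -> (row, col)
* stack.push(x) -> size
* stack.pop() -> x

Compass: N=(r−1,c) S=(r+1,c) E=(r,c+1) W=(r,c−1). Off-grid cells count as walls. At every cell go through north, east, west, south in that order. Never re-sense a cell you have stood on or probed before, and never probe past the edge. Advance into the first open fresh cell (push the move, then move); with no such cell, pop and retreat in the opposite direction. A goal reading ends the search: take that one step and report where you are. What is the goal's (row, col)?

$ sense dir='west'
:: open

$ push x='west'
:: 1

$ move dir='west'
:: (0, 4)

$ sense dir='west'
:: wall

$ sense dir='south'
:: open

$ push x='south'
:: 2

$ move dir='south'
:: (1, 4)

$ sense dir='east'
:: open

$ push x='east'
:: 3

$ move dir='east'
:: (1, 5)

$ sense dir='south'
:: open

$ push x='south'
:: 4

$ move dir='south'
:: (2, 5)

$ sense dir='west'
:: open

$ push x='west'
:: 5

$ move dir='west'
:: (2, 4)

$ sense dir='west'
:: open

$ push x='west'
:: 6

$ move dir='west'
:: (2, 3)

$ sense dir='north'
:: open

$ push x='north'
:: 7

$ move dir='north'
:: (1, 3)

$ sense dir='west'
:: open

$ push x='west'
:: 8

$ move dir='west'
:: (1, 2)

$ sense dir='north'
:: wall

$ sense dir='west'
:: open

$ push x='west'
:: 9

$ move dir='west'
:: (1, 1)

$ sense dir='north'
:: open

$ push x='north'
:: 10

$ move dir='north'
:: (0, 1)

$ sense dir='west'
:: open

$ push x='west'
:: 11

$ move dir='west'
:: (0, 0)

$ sense dir='south'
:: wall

$ pop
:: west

$ move dir='east'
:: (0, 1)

$ pop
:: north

$ move dir='south'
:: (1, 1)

$ sense dir='south'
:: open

$ push x='south'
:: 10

$ move dir='south'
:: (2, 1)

$ sense dir='east'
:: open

$ push x='east'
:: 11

$ move dir='east'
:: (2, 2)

$ sense dir='south'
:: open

$ push x='south'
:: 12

$ move dir='south'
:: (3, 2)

$ sense dir='east'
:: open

$ push x='east'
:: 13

$ move dir='east'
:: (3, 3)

$ sense dir='east'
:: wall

$ sense dir='south'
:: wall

$ pop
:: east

$ move dir='west'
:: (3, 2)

$ sense dir='west'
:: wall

$ sense dir='south'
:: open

$ push x='south'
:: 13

$ move dir='south'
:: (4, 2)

$ sense dir='west'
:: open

$ push x='west'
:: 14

$ move dir='west'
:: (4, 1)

$ sense dir='west'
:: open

$ push x='west'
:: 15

$ move dir='west'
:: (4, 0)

$ sense dir='north'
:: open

$ push x='north'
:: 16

$ move dir='north'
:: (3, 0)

$ sense dir='north'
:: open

$ push x='north'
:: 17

$ move dir='north'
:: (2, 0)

$ pop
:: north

$ move dir='south'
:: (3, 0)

$ pop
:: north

$ move dir='south'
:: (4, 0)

$ sense dir='south'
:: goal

$ move dir='south'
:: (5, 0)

Answer: (5, 0)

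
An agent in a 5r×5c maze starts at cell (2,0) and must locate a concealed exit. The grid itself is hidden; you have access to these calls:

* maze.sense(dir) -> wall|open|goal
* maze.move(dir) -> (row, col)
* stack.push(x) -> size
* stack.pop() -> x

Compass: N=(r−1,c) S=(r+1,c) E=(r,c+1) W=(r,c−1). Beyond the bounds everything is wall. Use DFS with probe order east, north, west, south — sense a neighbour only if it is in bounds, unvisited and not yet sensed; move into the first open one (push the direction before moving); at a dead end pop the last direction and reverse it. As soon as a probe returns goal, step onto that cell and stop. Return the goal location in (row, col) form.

// 1. maze.sense(dir='east') -> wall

// 2. maze.sense(dir='north') -> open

// 3. stack.push(x='north') -> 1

// 4. maze.move(dir='north') -> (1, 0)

// 5. maze.sense(dir='east') -> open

// 6. stack.push(x='east') -> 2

// 7. maze.move(dir='east') -> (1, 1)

// 8. maze.sense(dir='east') -> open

// 9. stack.push(x='east') -> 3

// 10. maze.move(dir='east') -> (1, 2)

// 11. maze.sense(dir='east') -> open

// 12. stack.push(x='east') -> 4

// 13. maze.move(dir='east') -> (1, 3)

// 14. maze.sense(dir='east') -> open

// 15. stack.push(x='east') -> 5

// 16. maze.move(dir='east') -> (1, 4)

// 17. maze.sense(dir='north') -> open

// 18. stack.push(x='north') -> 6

// 19. maze.move(dir='north') -> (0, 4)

// 20. maze.sense(dir='west') -> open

// 21. stack.push(x='west') -> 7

// 22. maze.move(dir='west') -> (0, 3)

// 23. maze.sense(dir='west') -> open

// 24. stack.push(x='west') -> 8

// 25. maze.move(dir='west') -> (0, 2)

// 26. maze.sense(dir='west') -> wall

// 27. stack.pop() -> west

// 28. maze.move(dir='east') -> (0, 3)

// 29. stack.pop() -> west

// 30. maze.move(dir='east') -> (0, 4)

// 31. stack.pop() -> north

// 32. maze.move(dir='south') -> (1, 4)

// 33. maze.sense(dir='south') -> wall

// 34. stack.pop() -> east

// 35. maze.move(dir='west') -> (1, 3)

// 36. maze.sense(dir='south') -> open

// 37. stack.push(x='south') -> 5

// 38. maze.move(dir='south') -> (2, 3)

// 39. maze.sense(dir='west') -> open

// 40. stack.push(x='west') -> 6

// 41. maze.move(dir='west') -> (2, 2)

// 42. maze.sense(dir='south') -> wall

// 43. stack.pop() -> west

// 44. maze.move(dir='east') -> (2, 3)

// 45. maze.sense(dir='south') -> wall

// 46. stack.pop() -> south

// 47. maze.move(dir='north') -> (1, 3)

// 48. stack.pop() -> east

// 49. maze.move(dir='west') -> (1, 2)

// 50. stack.pop() -> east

// 51. maze.move(dir='west') -> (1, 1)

// 52. stack.pop() -> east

// 53. maze.move(dir='west') -> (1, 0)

// 54. maze.sense(dir='north') -> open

// 55. stack.push(x='north') -> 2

// 56. maze.move(dir='north') -> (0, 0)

// 57. stack.pop() -> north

// 58. maze.move(dir='south') -> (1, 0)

// 59. stack.pop() -> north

// 60. maze.move(dir='south') -> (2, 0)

// 61. maze.sense(dir='south') -> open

// 62. stack.push(x='south') -> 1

// 63. maze.move(dir='south') -> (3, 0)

// 64. maze.sense(dir='east') -> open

// 65. stack.push(x='east') -> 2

// 66. maze.move(dir='east') -> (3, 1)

// 67. maze.sense(dir='south') -> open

// 68. stack.push(x='south') -> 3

// 69. maze.move(dir='south') -> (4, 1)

// 70. maze.sense(dir='east') -> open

// 71. stack.push(x='east') -> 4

// 72. maze.move(dir='east') -> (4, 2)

// 73. maze.sense(dir='east') -> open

// 74. stack.push(x='east') -> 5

// 75. maze.move(dir='east') -> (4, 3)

// 76. maze.sense(dir='east') -> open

// 77. stack.push(x='east') -> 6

// 78. maze.move(dir='east') -> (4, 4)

// 79. maze.sense(dir='north') -> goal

// 80. maze.move(dir='north') -> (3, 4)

Answer: (3, 4)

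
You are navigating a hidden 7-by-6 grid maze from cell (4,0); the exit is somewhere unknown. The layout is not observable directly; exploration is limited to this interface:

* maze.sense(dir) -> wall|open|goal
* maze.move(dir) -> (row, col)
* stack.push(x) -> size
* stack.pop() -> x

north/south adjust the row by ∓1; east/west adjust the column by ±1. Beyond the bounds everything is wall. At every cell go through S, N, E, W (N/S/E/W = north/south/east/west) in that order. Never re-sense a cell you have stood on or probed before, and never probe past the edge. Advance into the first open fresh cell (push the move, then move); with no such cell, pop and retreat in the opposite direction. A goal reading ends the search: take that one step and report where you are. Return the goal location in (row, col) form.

$ maze.sense dir=south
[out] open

$ stack.push x=south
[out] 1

$ maze.move dir=south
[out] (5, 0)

$ maze.sense dir=south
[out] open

$ stack.push x=south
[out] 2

$ maze.move dir=south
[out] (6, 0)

$ maze.sense dir=east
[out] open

$ stack.push x=east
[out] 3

$ maze.move dir=east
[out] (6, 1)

$ maze.sense dir=north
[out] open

$ stack.push x=north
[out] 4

$ maze.move dir=north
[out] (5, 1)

$ maze.sense dir=north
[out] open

$ stack.push x=north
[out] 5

$ maze.move dir=north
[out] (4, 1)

$ maze.sense dir=north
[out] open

$ stack.push x=north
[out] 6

$ maze.move dir=north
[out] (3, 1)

$ maze.sense dir=north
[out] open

$ stack.push x=north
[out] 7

$ maze.move dir=north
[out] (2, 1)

$ maze.sense dir=north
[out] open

$ stack.push x=north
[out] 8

$ maze.move dir=north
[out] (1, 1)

$ maze.sense dir=north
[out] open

$ stack.push x=north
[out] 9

$ maze.move dir=north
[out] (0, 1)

$ maze.sense dir=east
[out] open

$ stack.push x=east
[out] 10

$ maze.move dir=east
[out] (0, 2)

$ maze.sense dir=south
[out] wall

$ maze.sense dir=east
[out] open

$ stack.push x=east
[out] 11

$ maze.move dir=east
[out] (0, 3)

$ maze.sense dir=south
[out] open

$ stack.push x=south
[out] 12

$ maze.move dir=south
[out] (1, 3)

$ maze.sense dir=south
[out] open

$ stack.push x=south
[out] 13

$ maze.move dir=south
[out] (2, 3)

$ maze.sense dir=south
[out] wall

$ maze.sense dir=east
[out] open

$ stack.push x=east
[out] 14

$ maze.move dir=east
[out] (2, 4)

$ maze.sense dir=south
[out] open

$ stack.push x=south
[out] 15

$ maze.move dir=south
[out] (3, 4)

$ maze.sense dir=south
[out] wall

$ maze.sense dir=east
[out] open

$ stack.push x=east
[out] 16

$ maze.move dir=east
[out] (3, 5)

$ maze.sense dir=south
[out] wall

$ maze.sense dir=north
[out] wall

$ stack.pop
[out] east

$ maze.move dir=west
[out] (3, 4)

$ stack.pop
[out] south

$ maze.move dir=north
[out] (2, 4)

$ maze.sense dir=north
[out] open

$ stack.push x=north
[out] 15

$ maze.move dir=north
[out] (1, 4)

$ maze.sense dir=north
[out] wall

$ maze.sense dir=east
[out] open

$ stack.push x=east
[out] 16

$ maze.move dir=east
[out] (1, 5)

$ maze.sense dir=north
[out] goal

$ maze.move dir=north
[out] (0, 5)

Answer: (0, 5)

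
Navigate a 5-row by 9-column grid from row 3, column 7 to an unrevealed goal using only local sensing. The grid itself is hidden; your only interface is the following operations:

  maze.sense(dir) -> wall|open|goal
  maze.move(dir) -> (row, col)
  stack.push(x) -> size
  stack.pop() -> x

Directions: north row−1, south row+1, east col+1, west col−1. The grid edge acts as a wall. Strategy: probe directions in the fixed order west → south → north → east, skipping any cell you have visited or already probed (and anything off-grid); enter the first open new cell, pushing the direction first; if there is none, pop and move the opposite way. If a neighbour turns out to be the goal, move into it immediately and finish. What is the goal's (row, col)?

→ maze.sense(west)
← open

→ stack.push(west)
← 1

→ maze.move(west)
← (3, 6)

→ maze.sense(west)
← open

→ stack.push(west)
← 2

→ maze.move(west)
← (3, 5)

→ maze.sense(west)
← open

→ stack.push(west)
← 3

→ maze.move(west)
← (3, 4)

→ maze.sense(west)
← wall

→ maze.sense(south)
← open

→ stack.push(south)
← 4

→ maze.move(south)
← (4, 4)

→ maze.sense(west)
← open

→ stack.push(west)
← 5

→ maze.move(west)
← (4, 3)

→ maze.sense(west)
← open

→ stack.push(west)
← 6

→ maze.move(west)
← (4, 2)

→ maze.sense(west)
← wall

→ maze.sense(north)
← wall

→ stack.pop()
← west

→ maze.move(east)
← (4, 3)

→ stack.pop()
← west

→ maze.move(east)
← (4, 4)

→ maze.sense(east)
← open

→ stack.push(east)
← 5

→ maze.move(east)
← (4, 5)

→ maze.sense(east)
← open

→ stack.push(east)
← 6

→ maze.move(east)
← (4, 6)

→ maze.sense(east)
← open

→ stack.push(east)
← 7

→ maze.move(east)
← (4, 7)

→ maze.sense(east)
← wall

→ stack.pop()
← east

→ maze.move(west)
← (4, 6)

→ stack.pop()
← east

→ maze.move(west)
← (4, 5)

→ stack.pop()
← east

→ maze.move(west)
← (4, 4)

→ stack.pop()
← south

→ maze.move(north)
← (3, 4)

→ maze.sense(north)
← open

→ stack.push(north)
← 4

→ maze.move(north)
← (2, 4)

→ maze.sense(west)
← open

→ stack.push(west)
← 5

→ maze.move(west)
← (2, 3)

→ maze.sense(west)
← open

→ stack.push(west)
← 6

→ maze.move(west)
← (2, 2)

→ maze.sense(west)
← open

→ stack.push(west)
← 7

→ maze.move(west)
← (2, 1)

→ maze.sense(west)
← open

→ stack.push(west)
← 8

→ maze.move(west)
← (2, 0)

→ maze.sense(south)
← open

→ stack.push(south)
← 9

→ maze.move(south)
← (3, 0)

→ maze.sense(south)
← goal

→ maze.move(south)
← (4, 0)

Answer: (4, 0)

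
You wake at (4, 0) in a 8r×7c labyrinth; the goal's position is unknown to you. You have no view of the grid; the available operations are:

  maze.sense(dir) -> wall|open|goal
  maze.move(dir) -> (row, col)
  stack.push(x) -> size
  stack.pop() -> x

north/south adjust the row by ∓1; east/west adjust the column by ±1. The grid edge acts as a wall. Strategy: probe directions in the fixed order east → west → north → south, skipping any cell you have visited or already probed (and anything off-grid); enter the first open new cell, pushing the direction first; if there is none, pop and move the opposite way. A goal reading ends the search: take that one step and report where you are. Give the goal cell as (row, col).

Act: maze.sense[east]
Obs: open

Act: stack.push[east]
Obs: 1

Act: maze.move[east]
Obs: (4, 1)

Act: maze.sense[east]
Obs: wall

Act: maze.sense[north]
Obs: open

Act: stack.push[north]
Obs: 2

Act: maze.move[north]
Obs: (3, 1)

Act: maze.sense[east]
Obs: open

Act: stack.push[east]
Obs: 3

Act: maze.move[east]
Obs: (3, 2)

Act: maze.sense[east]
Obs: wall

Act: maze.sense[north]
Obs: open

Act: stack.push[north]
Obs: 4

Act: maze.move[north]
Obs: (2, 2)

Act: maze.sense[east]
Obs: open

Act: stack.push[east]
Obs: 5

Act: maze.move[east]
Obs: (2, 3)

Act: maze.sense[east]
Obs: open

Act: stack.push[east]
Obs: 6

Act: maze.move[east]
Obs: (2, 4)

Act: maze.sense[east]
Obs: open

Act: stack.push[east]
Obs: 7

Act: maze.move[east]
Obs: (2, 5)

Act: maze.sense[east]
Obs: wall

Act: maze.sense[north]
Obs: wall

Act: maze.sense[south]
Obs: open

Act: stack.push[south]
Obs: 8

Act: maze.move[south]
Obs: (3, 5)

Act: maze.sense[east]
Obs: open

Act: stack.push[east]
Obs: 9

Act: maze.move[east]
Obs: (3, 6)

Act: maze.sense[south]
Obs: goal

Act: maze.move[south]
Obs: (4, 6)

Answer: (4, 6)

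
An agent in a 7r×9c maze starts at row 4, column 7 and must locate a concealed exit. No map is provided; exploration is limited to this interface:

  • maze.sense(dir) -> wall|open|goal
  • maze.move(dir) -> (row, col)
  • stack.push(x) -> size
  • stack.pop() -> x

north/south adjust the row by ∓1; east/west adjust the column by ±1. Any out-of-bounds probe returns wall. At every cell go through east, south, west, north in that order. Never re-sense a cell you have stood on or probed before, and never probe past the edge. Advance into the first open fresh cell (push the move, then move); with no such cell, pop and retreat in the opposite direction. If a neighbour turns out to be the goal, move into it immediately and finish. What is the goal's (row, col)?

! 1. sense(dir=east) -> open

! 2. push(x=east) -> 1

! 3. move(dir=east) -> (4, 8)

! 4. sense(dir=south) -> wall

! 5. sense(dir=north) -> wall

! 6. pop() -> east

! 7. move(dir=west) -> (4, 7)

! 8. sense(dir=south) -> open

! 9. push(x=south) -> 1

! 10. move(dir=south) -> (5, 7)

! 11. sense(dir=south) -> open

! 12. push(x=south) -> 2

! 13. move(dir=south) -> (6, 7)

! 14. sense(dir=east) -> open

! 15. push(x=east) -> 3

! 16. move(dir=east) -> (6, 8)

! 17. pop() -> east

! 18. move(dir=west) -> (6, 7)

! 19. sense(dir=west) -> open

! 20. push(x=west) -> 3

! 21. move(dir=west) -> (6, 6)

! 22. sense(dir=west) -> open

! 23. push(x=west) -> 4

! 24. move(dir=west) -> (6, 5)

! 25. sense(dir=west) -> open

! 26. push(x=west) -> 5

! 27. move(dir=west) -> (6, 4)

! 28. sense(dir=west) -> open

! 29. push(x=west) -> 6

! 30. move(dir=west) -> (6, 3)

! 31. sense(dir=west) -> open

! 32. push(x=west) -> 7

! 33. move(dir=west) -> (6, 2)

! 34. sense(dir=west) -> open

! 35. push(x=west) -> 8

! 36. move(dir=west) -> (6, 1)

! 37. sense(dir=west) -> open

! 38. push(x=west) -> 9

! 39. move(dir=west) -> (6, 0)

! 40. sense(dir=north) -> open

! 41. push(x=north) -> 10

! 42. move(dir=north) -> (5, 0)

! 43. sense(dir=east) -> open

! 44. push(x=east) -> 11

! 45. move(dir=east) -> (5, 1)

! 46. sense(dir=east) -> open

! 47. push(x=east) -> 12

! 48. move(dir=east) -> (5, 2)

! 49. sense(dir=east) -> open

! 50. push(x=east) -> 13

! 51. move(dir=east) -> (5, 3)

! 52. sense(dir=east) -> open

! 53. push(x=east) -> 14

! 54. move(dir=east) -> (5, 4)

! 55. sense(dir=east) -> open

! 56. push(x=east) -> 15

! 57. move(dir=east) -> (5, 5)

! 58. sense(dir=east) -> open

! 59. push(x=east) -> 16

! 60. move(dir=east) -> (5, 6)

! 61. sense(dir=north) -> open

! 62. push(x=north) -> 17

! 63. move(dir=north) -> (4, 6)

! 64. sense(dir=west) -> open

! 65. push(x=west) -> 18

! 66. move(dir=west) -> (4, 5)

! 67. sense(dir=west) -> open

! 68. push(x=west) -> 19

! 69. move(dir=west) -> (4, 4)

! 70. sense(dir=west) -> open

! 71. push(x=west) -> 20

! 72. move(dir=west) -> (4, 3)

! 73. sense(dir=west) -> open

! 74. push(x=west) -> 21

! 75. move(dir=west) -> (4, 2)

! 76. sense(dir=west) -> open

! 77. push(x=west) -> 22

! 78. move(dir=west) -> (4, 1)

! 79. sense(dir=west) -> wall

! 80. sense(dir=north) -> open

! 81. push(x=north) -> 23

! 82. move(dir=north) -> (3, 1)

! 83. sense(dir=east) -> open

! 84. push(x=east) -> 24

! 85. move(dir=east) -> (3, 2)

! 86. sense(dir=east) -> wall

! 87. sense(dir=north) -> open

! 88. push(x=north) -> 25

! 89. move(dir=north) -> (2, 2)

! 90. sense(dir=east) -> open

! 91. push(x=east) -> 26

! 92. move(dir=east) -> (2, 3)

! 93. sense(dir=east) -> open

! 94. push(x=east) -> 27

! 95. move(dir=east) -> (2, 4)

! 96. sense(dir=east) -> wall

! 97. sense(dir=south) -> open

! 98. push(x=south) -> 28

! 99. move(dir=south) -> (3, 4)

! 100. sense(dir=east) -> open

! 101. push(x=east) -> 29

! 102. move(dir=east) -> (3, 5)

! 103. sense(dir=east) -> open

! 104. push(x=east) -> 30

! 105. move(dir=east) -> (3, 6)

! 106. sense(dir=east) -> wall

! 107. sense(dir=north) -> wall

! 108. pop() -> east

! 109. move(dir=west) -> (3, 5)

! 110. pop() -> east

! 111. move(dir=west) -> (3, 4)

! 112. pop() -> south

! 113. move(dir=north) -> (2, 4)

! 114. sense(dir=north) -> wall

! 115. pop() -> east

! 116. move(dir=west) -> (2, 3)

! 117. sense(dir=north) -> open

! 118. push(x=north) -> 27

! 119. move(dir=north) -> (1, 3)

! 120. sense(dir=west) -> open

! 121. push(x=west) -> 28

! 122. move(dir=west) -> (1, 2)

! 123. sense(dir=west) -> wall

! 124. sense(dir=north) -> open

! 125. push(x=north) -> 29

! 126. move(dir=north) -> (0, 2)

! 127. sense(dir=east) -> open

! 128. push(x=east) -> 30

! 129. move(dir=east) -> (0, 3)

! 130. sense(dir=east) -> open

! 131. push(x=east) -> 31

! 132. move(dir=east) -> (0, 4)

! 133. sense(dir=east) -> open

! 134. push(x=east) -> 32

! 135. move(dir=east) -> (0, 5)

! 136. sense(dir=east) -> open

! 137. push(x=east) -> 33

! 138. move(dir=east) -> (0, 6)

! 139. sense(dir=east) -> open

! 140. push(x=east) -> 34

! 141. move(dir=east) -> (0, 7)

! 142. sense(dir=east) -> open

! 143. push(x=east) -> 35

! 144. move(dir=east) -> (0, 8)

! 145. sense(dir=south) -> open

! 146. push(x=south) -> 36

! 147. move(dir=south) -> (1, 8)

! 148. sense(dir=south) -> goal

! 149. move(dir=south) -> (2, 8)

Answer: (2, 8)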